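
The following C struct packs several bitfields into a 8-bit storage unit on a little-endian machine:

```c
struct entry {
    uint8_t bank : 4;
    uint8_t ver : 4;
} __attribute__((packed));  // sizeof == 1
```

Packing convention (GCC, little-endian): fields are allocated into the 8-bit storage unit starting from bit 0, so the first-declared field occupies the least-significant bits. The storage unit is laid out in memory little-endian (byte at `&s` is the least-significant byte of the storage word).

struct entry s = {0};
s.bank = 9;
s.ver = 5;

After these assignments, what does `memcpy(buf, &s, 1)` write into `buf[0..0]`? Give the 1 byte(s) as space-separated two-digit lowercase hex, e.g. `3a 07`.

59

[0+:4] bank=9 & 0xf = 0x9; word=0x09
[4+:4] ver=5 & 0xf = 0x5; word=0x59
word = 0x59 → little-endian bytes:
  [0]=0x59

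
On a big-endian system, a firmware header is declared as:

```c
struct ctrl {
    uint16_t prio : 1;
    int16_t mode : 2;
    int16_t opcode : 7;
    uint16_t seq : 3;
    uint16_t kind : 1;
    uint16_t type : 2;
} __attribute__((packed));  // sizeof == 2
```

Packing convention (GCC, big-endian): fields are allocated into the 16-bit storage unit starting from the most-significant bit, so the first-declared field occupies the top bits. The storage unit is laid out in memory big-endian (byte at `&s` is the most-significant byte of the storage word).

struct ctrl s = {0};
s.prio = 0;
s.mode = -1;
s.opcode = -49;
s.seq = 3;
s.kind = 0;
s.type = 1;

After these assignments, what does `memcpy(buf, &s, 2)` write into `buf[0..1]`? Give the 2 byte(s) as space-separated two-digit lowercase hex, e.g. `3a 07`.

prio:1 = 0 → 0x0 << 15 → word 0x0000
mode:2 = -1 → 0x3 << 13 → word 0x6000
opcode:7 = -49 → 0x4f << 6 → word 0x73c0
seq:3 = 3 → 0x3 << 3 → word 0x73d8
kind:1 = 0 → 0x0 << 2 → word 0x73d8
type:2 = 1 → 0x1 << 0 → word 0x73d9
word = 0x73d9 → big-endian bytes:
  [0]=0x73  [1]=0xd9

73 d9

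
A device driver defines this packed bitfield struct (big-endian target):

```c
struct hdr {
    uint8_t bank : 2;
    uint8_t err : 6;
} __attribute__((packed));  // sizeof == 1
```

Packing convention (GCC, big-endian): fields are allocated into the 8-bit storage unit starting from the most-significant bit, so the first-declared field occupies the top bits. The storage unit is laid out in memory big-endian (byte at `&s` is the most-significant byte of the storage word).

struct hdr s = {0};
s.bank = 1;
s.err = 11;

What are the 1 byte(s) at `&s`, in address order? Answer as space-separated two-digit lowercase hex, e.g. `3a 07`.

4b

bank (2b) val=1 bits=0x1 at bit 6: 0x40
err (6b) val=11 bits=0xb at bit 0: 0x4b
word = 0x4b → big-endian bytes:
  [0]=0x4b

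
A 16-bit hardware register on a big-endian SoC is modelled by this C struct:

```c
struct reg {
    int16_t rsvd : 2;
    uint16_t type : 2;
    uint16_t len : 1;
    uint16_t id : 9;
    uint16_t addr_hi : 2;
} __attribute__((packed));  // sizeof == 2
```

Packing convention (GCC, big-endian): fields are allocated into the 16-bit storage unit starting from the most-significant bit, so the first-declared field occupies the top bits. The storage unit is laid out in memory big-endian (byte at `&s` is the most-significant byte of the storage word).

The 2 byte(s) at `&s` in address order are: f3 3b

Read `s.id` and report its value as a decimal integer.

206

[0]=0xf3 [1]=0x3b (big-endian) → word 0xf33b
rsvd:2 @ bit 14 → (0xf33b>>14)&0x3 = 0x3
type:2 @ bit 12 → (0xf33b>>12)&0x3 = 0x3
len:1 @ bit 11 → (0xf33b>>11)&0x1 = 0x0
id:9 @ bit 2 → (0xf33b>>2)&0x1ff = 0xce  ←
addr_hi:2 @ bit 0 → (0xf33b>>0)&0x3 = 0x3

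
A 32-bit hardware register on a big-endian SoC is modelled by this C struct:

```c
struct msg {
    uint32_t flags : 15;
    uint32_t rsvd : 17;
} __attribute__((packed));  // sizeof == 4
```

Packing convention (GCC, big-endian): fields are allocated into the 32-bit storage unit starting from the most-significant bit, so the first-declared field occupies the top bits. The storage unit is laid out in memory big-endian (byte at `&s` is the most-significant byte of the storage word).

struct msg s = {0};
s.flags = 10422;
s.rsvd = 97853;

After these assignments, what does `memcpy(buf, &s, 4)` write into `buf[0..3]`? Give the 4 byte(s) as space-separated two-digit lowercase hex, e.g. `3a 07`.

flags (15b) val=10422 bits=0x28b6 at bit 17: 0x516c0000
rsvd (17b) val=97853 bits=0x17e3d at bit 0: 0x516d7e3d
word = 0x516d7e3d → big-endian bytes:
  [0]=0x51  [1]=0x6d  [2]=0x7e  [3]=0x3d

51 6d 7e 3d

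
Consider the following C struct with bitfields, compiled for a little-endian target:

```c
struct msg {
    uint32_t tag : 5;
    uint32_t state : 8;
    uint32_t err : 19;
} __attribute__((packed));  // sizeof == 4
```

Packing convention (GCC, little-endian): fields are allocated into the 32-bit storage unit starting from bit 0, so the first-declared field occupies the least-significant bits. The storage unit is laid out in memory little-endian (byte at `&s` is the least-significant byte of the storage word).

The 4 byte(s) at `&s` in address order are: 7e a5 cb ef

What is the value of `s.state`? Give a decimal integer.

43

[0]=0x7e [1]=0xa5 [2]=0xcb [3]=0xef (little-endian) → word 0xefcba57e
tag:5 @ bit 0 → (0xefcba57e>>0)&0x1f = 0x1e
state:8 @ bit 5 → (0xefcba57e>>5)&0xff = 0x2b  ←
err:19 @ bit 13 → (0xefcba57e>>13)&0x7ffff = 0x77e5d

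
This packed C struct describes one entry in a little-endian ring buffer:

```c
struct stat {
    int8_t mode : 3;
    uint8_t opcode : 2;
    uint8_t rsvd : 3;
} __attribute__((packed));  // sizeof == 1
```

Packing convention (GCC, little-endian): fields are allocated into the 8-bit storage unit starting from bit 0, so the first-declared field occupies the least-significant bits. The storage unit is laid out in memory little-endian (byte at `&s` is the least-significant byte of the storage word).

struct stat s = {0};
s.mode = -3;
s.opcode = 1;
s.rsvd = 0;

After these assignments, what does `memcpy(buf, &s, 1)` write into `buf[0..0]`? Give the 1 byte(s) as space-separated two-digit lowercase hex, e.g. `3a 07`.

mode:3 = -3 → 0x5 << 0 → word 0x05
opcode:2 = 1 → 0x1 << 3 → word 0x0d
rsvd:3 = 0 → 0x0 << 5 → word 0x0d
word = 0x0d → little-endian bytes:
  [0]=0x0d

0d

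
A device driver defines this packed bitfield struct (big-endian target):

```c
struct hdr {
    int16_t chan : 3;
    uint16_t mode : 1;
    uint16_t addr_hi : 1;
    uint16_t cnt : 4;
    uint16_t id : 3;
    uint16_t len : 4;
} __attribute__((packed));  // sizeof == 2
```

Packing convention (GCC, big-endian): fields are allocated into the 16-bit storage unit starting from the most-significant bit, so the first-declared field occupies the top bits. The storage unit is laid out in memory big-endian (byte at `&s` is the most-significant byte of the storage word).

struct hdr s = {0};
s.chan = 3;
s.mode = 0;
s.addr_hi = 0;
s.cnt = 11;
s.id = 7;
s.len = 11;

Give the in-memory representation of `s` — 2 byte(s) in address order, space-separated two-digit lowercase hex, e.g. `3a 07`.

65 fb

[13+:3] chan=3 & 0x7 = 0x3; word=0x6000
[12+:1] mode=0 & 0x1 = 0x0; word=0x6000
[11+:1] addr_hi=0 & 0x1 = 0x0; word=0x6000
[7+:4] cnt=11 & 0xf = 0xb; word=0x6580
[4+:3] id=7 & 0x7 = 0x7; word=0x65f0
[0+:4] len=11 & 0xf = 0xb; word=0x65fb
word = 0x65fb → big-endian bytes:
  [0]=0x65  [1]=0xfb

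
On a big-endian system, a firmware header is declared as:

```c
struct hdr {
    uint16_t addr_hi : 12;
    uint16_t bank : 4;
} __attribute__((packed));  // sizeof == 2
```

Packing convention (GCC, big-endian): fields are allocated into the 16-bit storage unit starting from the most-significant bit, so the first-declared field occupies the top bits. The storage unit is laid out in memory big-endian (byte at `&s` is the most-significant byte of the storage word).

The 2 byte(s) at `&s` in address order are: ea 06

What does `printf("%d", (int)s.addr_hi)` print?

[0]=0xea [1]=0x06 (big-endian) → word 0xea06
addr_hi:12 @ bit 4 → (0xea06>>4)&0xfff = 0xea0  ←
bank:4 @ bit 0 → (0xea06>>0)&0xf = 0x6

3744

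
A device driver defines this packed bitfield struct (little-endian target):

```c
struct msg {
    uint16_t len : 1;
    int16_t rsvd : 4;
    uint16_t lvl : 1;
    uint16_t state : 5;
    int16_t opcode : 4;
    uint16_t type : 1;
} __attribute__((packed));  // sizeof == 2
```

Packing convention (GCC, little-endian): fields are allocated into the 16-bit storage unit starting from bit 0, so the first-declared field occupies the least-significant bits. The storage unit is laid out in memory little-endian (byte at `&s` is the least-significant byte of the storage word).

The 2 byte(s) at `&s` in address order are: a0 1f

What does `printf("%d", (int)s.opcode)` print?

3

[0]=0xa0 [1]=0x1f (little-endian) → word 0x1fa0
len:1 @ bit 0 → (0x1fa0>>0)&0x1 = 0x0
rsvd:4 @ bit 1 → (0x1fa0>>1)&0xf = 0x0
lvl:1 @ bit 5 → (0x1fa0>>5)&0x1 = 0x1
state:5 @ bit 6 → (0x1fa0>>6)&0x1f = 0x1e
opcode:4 @ bit 11 → (0x1fa0>>11)&0xf = 0x3  ←
type:1 @ bit 15 → (0x1fa0>>15)&0x1 = 0x0
opcode signed 4b, MSB=0: value = 3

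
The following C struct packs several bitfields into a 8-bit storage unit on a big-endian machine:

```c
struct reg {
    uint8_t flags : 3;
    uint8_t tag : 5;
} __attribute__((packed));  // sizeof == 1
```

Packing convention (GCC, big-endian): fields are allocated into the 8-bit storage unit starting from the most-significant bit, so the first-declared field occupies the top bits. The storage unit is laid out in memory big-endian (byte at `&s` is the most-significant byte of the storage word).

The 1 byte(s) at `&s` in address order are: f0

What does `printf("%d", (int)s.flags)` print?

[0]=0xf0 (big-endian) → word 0xf0
flags:3 @ bit 5 → (0xf0>>5)&0x7 = 0x7  ←
tag:5 @ bit 0 → (0xf0>>0)&0x1f = 0x10

7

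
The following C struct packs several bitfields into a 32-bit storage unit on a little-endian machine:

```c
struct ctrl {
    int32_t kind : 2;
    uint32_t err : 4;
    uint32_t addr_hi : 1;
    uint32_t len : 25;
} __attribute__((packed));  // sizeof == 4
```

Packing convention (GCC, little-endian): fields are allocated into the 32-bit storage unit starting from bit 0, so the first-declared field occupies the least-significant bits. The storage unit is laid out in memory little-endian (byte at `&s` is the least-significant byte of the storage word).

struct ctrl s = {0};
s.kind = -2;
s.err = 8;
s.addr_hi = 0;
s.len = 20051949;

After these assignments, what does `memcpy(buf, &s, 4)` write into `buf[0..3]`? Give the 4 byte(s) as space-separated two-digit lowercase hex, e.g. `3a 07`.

a2 f6 fb 98

kind (2b) val=-2 bits=0x2 at bit 0: 0x00000002
err (4b) val=8 bits=0x8 at bit 2: 0x00000022
addr_hi (1b) val=0 bits=0x0 at bit 6: 0x00000022
len (25b) val=20051949 bits=0x131f7ed at bit 7: 0x98fbf6a2
word = 0x98fbf6a2 → little-endian bytes:
  [0]=0xa2  [1]=0xf6  [2]=0xfb  [3]=0x98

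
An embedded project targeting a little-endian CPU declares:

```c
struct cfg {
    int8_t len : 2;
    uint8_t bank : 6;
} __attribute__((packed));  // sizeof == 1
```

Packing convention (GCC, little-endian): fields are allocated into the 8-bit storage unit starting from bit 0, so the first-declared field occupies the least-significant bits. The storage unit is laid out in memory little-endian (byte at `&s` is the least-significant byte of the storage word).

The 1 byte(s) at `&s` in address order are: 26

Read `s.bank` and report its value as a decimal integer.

[0]=0x26 (little-endian) → word 0x26
len [0+:2] = (word>>0) & 0x3 = 2
bank [2+:6] = (word>>2) & 0x3f = 9  ←

9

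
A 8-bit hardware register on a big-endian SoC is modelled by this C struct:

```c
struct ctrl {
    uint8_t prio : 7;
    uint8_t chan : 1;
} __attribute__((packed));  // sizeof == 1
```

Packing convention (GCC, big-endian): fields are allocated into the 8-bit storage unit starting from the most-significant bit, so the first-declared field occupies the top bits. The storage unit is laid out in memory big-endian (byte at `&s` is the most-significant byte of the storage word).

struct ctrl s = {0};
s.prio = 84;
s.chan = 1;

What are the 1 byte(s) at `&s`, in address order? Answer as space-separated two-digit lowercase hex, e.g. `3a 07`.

prio:7 = 84 → 0x54 << 1 → word 0xa8
chan:1 = 1 → 0x1 << 0 → word 0xa9
word = 0xa9 → big-endian bytes:
  [0]=0xa9

a9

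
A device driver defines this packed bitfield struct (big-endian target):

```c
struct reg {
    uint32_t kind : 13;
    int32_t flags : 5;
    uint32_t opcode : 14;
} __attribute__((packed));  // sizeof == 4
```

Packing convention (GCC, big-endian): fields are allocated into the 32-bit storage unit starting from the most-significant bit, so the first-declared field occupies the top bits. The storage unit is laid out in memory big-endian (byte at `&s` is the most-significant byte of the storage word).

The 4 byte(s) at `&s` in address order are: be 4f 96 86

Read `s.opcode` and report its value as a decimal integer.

[0]=0xbe [1]=0x4f [2]=0x96 [3]=0x86 (big-endian) → word 0xbe4f9686
kind:13 @ bit 19 → (0xbe4f9686>>19)&0x1fff = 0x17c9
flags:5 @ bit 14 → (0xbe4f9686>>14)&0x1f = 0x1e
opcode:14 @ bit 0 → (0xbe4f9686>>0)&0x3fff = 0x1686  ←

5766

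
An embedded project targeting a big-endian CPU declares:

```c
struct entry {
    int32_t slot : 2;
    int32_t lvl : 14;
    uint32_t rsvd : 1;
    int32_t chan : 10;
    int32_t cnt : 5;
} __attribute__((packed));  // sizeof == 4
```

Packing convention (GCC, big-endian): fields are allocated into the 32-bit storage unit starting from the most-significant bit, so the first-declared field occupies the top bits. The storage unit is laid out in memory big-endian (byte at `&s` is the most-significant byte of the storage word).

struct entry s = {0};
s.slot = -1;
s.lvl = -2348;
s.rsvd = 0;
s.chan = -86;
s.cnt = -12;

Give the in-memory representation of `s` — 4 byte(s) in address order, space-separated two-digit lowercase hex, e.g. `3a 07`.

f6 d4 75 54

slot:2 = -1 → 0x3 << 30 → word 0xc0000000
lvl:14 = -2348 → 0x36d4 << 16 → word 0xf6d40000
rsvd:1 = 0 → 0x0 << 15 → word 0xf6d40000
chan:10 = -86 → 0x3aa << 5 → word 0xf6d47540
cnt:5 = -12 → 0x14 << 0 → word 0xf6d47554
word = 0xf6d47554 → big-endian bytes:
  [0]=0xf6  [1]=0xd4  [2]=0x75  [3]=0x54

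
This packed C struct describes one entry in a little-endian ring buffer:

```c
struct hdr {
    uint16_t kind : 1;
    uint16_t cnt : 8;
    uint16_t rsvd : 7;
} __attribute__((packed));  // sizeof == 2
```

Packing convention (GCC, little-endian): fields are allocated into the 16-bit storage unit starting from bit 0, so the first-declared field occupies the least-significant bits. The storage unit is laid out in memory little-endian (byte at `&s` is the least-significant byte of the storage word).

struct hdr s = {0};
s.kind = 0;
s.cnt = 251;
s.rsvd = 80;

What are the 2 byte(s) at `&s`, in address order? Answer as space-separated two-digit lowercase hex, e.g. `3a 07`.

f6 a1

kind (1b) val=0 bits=0x0 at bit 0: 0x0000
cnt (8b) val=251 bits=0xfb at bit 1: 0x01f6
rsvd (7b) val=80 bits=0x50 at bit 9: 0xa1f6
word = 0xa1f6 → little-endian bytes:
  [0]=0xf6  [1]=0xa1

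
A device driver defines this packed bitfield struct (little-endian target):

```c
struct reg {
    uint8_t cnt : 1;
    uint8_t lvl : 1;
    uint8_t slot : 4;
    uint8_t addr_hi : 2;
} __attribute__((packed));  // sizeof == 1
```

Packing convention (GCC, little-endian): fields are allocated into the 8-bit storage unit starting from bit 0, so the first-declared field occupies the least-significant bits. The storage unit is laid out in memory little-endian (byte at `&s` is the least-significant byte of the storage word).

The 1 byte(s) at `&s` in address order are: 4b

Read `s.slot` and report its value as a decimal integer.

[0]=0x4b (little-endian) → word 0x4b
cnt:1 @ bit 0 → (0x4b>>0)&0x1 = 0x1
lvl:1 @ bit 1 → (0x4b>>1)&0x1 = 0x1
slot:4 @ bit 2 → (0x4b>>2)&0xf = 0x2  ←
addr_hi:2 @ bit 6 → (0x4b>>6)&0x3 = 0x1

2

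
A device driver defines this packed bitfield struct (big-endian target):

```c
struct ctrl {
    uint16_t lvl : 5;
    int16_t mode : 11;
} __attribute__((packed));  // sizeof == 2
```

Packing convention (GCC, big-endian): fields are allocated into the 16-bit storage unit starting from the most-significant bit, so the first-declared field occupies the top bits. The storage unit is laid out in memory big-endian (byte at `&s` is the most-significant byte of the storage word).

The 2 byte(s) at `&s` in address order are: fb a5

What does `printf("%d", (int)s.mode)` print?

933

[0]=0xfb [1]=0xa5 (big-endian) → word 0xfba5
lvl:5 @ bit 11 → (0xfba5>>11)&0x1f = 0x1f
mode:11 @ bit 0 → (0xfba5>>0)&0x7ff = 0x3a5  ←
mode signed 11b, MSB=0: value = 933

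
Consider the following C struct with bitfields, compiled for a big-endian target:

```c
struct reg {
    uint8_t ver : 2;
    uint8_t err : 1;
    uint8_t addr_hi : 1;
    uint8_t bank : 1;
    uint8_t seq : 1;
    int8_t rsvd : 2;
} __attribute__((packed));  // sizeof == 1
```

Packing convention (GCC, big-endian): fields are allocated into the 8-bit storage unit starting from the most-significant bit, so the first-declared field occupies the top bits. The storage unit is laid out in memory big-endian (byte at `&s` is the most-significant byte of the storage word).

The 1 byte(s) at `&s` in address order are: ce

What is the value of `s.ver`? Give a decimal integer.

3

[0]=0xce (big-endian) → word 0xce
ver:2 @ bit 6 → (0xce>>6)&0x3 = 0x3  ←
err:1 @ bit 5 → (0xce>>5)&0x1 = 0x0
addr_hi:1 @ bit 4 → (0xce>>4)&0x1 = 0x0
bank:1 @ bit 3 → (0xce>>3)&0x1 = 0x1
seq:1 @ bit 2 → (0xce>>2)&0x1 = 0x1
rsvd:2 @ bit 0 → (0xce>>0)&0x3 = 0x2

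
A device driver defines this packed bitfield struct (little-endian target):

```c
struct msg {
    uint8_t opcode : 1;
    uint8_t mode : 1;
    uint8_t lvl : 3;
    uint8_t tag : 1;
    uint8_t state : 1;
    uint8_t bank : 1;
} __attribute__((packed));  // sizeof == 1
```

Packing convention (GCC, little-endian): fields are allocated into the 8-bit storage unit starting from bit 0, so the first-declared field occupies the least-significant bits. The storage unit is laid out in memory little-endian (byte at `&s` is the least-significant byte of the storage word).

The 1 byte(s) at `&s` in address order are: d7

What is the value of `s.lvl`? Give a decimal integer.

5

[0]=0xd7 (little-endian) → word 0xd7
opcode:1 @ bit 0 → (0xd7>>0)&0x1 = 0x1
mode:1 @ bit 1 → (0xd7>>1)&0x1 = 0x1
lvl:3 @ bit 2 → (0xd7>>2)&0x7 = 0x5  ←
tag:1 @ bit 5 → (0xd7>>5)&0x1 = 0x0
state:1 @ bit 6 → (0xd7>>6)&0x1 = 0x1
bank:1 @ bit 7 → (0xd7>>7)&0x1 = 0x1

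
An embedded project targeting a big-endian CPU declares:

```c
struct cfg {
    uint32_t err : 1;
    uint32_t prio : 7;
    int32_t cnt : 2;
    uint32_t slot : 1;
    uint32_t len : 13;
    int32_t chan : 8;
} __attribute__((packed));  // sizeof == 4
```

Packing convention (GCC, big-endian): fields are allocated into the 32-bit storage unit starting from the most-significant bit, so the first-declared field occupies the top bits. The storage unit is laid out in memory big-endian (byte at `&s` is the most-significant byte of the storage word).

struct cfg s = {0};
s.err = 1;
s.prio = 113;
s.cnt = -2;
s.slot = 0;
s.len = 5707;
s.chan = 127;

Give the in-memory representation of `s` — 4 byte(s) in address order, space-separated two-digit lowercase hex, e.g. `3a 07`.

f1 96 4b 7f

err:1 = 1 → 0x1 << 31 → word 0x80000000
prio:7 = 113 → 0x71 << 24 → word 0xf1000000
cnt:2 = -2 → 0x2 << 22 → word 0xf1800000
slot:1 = 0 → 0x0 << 21 → word 0xf1800000
len:13 = 5707 → 0x164b << 8 → word 0xf1964b00
chan:8 = 127 → 0x7f << 0 → word 0xf1964b7f
word = 0xf1964b7f → big-endian bytes:
  [0]=0xf1  [1]=0x96  [2]=0x4b  [3]=0x7f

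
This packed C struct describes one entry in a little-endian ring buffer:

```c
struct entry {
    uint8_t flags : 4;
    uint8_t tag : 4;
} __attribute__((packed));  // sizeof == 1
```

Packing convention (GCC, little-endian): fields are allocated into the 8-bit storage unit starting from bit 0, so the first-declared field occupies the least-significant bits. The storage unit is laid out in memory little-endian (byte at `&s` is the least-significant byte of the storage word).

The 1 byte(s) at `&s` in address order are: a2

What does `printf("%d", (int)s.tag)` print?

[0]=0xa2 (little-endian) → word 0xa2
flags [0+:4] = (word>>0) & 0xf = 2
tag [4+:4] = (word>>4) & 0xf = 10  ←

10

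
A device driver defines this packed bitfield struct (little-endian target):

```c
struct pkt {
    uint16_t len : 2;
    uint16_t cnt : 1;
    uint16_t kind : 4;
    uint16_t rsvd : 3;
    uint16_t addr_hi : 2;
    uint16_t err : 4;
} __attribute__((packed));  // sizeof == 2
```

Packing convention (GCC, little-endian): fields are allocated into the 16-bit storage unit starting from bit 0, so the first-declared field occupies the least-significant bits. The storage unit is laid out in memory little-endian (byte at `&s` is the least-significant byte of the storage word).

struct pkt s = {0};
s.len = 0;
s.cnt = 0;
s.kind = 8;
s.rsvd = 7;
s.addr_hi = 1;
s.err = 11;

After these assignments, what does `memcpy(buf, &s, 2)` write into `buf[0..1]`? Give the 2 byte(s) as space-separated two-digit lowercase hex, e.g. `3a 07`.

len (2b) val=0 bits=0x0 at bit 0: 0x0000
cnt (1b) val=0 bits=0x0 at bit 2: 0x0000
kind (4b) val=8 bits=0x8 at bit 3: 0x0040
rsvd (3b) val=7 bits=0x7 at bit 7: 0x03c0
addr_hi (2b) val=1 bits=0x1 at bit 10: 0x07c0
err (4b) val=11 bits=0xb at bit 12: 0xb7c0
word = 0xb7c0 → little-endian bytes:
  [0]=0xc0  [1]=0xb7

c0 b7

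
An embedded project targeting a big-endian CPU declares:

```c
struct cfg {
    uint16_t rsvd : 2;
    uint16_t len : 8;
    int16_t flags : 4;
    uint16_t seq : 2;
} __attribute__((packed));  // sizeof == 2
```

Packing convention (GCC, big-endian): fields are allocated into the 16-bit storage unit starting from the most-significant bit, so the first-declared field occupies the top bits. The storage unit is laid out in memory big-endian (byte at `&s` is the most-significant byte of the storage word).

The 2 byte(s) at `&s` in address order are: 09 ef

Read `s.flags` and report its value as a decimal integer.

[0]=0x09 [1]=0xef (big-endian) → word 0x09ef
rsvd:2 @ bit 14 → (0x09ef>>14)&0x3 = 0x0
len:8 @ bit 6 → (0x09ef>>6)&0xff = 0x27
flags:4 @ bit 2 → (0x09ef>>2)&0xf = 0xb  ←
seq:2 @ bit 0 → (0x09ef>>0)&0x3 = 0x3
flags signed 4b, MSB=1: 11 - 16 = -5

-5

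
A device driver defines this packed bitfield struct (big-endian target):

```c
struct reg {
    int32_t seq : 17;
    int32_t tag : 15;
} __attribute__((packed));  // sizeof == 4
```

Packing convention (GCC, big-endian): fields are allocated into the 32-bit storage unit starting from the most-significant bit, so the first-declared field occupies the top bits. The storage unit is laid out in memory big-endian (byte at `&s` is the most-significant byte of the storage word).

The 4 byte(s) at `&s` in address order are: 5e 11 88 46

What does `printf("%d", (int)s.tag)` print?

[0]=0x5e [1]=0x11 [2]=0x88 [3]=0x46 (big-endian) → word 0x5e118846
seq:17 @ bit 15 → (0x5e118846>>15)&0x1ffff = 0xbc23
tag:15 @ bit 0 → (0x5e118846>>0)&0x7fff = 0x846  ←
tag signed 15b, MSB=0: value = 2118

2118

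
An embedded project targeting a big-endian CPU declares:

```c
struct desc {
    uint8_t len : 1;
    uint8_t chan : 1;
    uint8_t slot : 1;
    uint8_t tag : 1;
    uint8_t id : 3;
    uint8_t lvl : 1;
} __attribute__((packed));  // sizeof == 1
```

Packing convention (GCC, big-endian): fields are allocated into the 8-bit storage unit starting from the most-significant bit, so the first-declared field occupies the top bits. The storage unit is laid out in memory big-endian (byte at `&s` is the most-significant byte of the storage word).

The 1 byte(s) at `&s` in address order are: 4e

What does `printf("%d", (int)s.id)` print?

7

[0]=0x4e (big-endian) → word 0x4e
len [7+:1] = (word>>7) & 0x1 = 0
chan [6+:1] = (word>>6) & 0x1 = 1
slot [5+:1] = (word>>5) & 0x1 = 0
tag [4+:1] = (word>>4) & 0x1 = 0
id [1+:3] = (word>>1) & 0x7 = 7  ←
lvl [0+:1] = (word>>0) & 0x1 = 0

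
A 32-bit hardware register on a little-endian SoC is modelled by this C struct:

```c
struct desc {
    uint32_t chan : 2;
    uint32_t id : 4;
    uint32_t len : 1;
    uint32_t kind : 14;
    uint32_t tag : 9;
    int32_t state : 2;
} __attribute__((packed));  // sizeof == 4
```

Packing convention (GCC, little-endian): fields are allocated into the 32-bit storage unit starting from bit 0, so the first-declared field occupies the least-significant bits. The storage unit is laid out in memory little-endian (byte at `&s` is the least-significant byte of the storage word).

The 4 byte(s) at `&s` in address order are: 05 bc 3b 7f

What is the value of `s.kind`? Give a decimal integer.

14200

[0]=0x05 [1]=0xbc [2]=0x3b [3]=0x7f (little-endian) → word 0x7f3bbc05
chan:2 @ bit 0 → (0x7f3bbc05>>0)&0x3 = 0x1
id:4 @ bit 2 → (0x7f3bbc05>>2)&0xf = 0x1
len:1 @ bit 6 → (0x7f3bbc05>>6)&0x1 = 0x0
kind:14 @ bit 7 → (0x7f3bbc05>>7)&0x3fff = 0x3778  ←
tag:9 @ bit 21 → (0x7f3bbc05>>21)&0x1ff = 0x1f9
state:2 @ bit 30 → (0x7f3bbc05>>30)&0x3 = 0x1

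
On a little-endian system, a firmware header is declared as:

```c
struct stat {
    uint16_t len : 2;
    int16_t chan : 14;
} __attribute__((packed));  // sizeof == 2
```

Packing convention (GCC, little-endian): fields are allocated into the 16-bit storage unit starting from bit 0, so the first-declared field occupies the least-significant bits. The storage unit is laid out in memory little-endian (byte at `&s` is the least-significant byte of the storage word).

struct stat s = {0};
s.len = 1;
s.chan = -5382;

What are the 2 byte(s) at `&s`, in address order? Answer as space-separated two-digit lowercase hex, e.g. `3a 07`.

e9 ab

len:2 = 1 → 0x1 << 0 → word 0x0001
chan:14 = -5382 → 0x2afa << 2 → word 0xabe9
word = 0xabe9 → little-endian bytes:
  [0]=0xe9  [1]=0xab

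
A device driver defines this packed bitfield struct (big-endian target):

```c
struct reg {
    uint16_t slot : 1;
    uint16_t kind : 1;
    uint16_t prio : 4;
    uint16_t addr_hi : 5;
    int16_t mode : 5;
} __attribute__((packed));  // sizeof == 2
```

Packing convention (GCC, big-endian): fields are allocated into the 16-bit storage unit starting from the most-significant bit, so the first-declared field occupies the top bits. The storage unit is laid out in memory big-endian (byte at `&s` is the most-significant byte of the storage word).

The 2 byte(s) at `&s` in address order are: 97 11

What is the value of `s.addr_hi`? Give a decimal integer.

24

[0]=0x97 [1]=0x11 (big-endian) → word 0x9711
slot [15+:1] = (word>>15) & 0x1 = 1
kind [14+:1] = (word>>14) & 0x1 = 0
prio [10+:4] = (word>>10) & 0xf = 5
addr_hi [5+:5] = (word>>5) & 0x1f = 24  ←
mode [0+:5] = (word>>0) & 0x1f = 17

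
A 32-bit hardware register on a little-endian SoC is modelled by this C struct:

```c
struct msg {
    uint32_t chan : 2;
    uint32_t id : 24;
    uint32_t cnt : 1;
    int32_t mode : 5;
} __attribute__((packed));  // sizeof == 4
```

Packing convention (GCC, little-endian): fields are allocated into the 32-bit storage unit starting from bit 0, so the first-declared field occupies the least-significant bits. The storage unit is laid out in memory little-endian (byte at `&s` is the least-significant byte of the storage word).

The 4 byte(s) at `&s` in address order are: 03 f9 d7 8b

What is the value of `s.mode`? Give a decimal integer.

-15

[0]=0x03 [1]=0xf9 [2]=0xd7 [3]=0x8b (little-endian) → word 0x8bd7f903
chan:2 @ bit 0 → (0x8bd7f903>>0)&0x3 = 0x3
id:24 @ bit 2 → (0x8bd7f903>>2)&0xffffff = 0xf5fe40
cnt:1 @ bit 26 → (0x8bd7f903>>26)&0x1 = 0x0
mode:5 @ bit 27 → (0x8bd7f903>>27)&0x1f = 0x11  ←
mode signed 5b, MSB=1: 17 - 32 = -15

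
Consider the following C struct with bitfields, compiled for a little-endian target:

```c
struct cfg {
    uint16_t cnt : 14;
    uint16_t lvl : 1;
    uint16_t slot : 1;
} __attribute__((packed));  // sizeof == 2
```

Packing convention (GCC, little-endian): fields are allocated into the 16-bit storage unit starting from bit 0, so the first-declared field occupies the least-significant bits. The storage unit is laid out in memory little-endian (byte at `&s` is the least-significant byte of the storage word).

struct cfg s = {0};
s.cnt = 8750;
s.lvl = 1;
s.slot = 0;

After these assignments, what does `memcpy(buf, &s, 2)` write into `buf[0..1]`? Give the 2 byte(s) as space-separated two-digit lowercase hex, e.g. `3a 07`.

2e 62

cnt (14b) val=8750 bits=0x222e at bit 0: 0x222e
lvl (1b) val=1 bits=0x1 at bit 14: 0x622e
slot (1b) val=0 bits=0x0 at bit 15: 0x622e
word = 0x622e → little-endian bytes:
  [0]=0x2e  [1]=0x62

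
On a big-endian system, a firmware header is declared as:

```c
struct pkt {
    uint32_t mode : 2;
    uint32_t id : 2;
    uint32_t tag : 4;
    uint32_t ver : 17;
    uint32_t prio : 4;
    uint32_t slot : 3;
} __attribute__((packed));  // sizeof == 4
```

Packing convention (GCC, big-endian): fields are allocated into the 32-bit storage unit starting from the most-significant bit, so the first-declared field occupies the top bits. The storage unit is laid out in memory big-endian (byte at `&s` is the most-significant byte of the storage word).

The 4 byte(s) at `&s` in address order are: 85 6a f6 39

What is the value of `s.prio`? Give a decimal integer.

[0]=0x85 [1]=0x6a [2]=0xf6 [3]=0x39 (big-endian) → word 0x856af639
mode:2 @ bit 30 → (0x856af639>>30)&0x3 = 0x2
id:2 @ bit 28 → (0x856af639>>28)&0x3 = 0x0
tag:4 @ bit 24 → (0x856af639>>24)&0xf = 0x5
ver:17 @ bit 7 → (0x856af639>>7)&0x1ffff = 0xd5ec
prio:4 @ bit 3 → (0x856af639>>3)&0xf = 0x7  ←
slot:3 @ bit 0 → (0x856af639>>0)&0x7 = 0x1

7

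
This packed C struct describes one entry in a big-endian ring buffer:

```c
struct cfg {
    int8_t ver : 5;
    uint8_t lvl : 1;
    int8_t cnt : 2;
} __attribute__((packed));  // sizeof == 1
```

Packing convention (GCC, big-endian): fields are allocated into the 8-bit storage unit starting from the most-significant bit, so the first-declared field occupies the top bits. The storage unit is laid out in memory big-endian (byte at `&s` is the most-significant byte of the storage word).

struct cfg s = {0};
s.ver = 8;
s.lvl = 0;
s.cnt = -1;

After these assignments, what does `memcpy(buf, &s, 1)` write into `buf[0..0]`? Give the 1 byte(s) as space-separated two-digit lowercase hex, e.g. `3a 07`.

[3+:5] ver=8 & 0x1f = 0x8; word=0x40
[2+:1] lvl=0 & 0x1 = 0x0; word=0x40
[0+:2] cnt=-1 & 0x3 = 0x3; word=0x43
word = 0x43 → big-endian bytes:
  [0]=0x43

43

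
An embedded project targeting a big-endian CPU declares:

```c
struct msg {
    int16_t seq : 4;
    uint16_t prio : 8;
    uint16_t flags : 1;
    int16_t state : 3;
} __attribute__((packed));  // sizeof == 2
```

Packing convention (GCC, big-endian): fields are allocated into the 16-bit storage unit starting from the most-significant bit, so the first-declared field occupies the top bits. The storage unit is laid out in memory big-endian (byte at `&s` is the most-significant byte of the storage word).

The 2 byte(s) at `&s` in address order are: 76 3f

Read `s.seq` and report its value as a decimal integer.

7

[0]=0x76 [1]=0x3f (big-endian) → word 0x763f
seq:4 @ bit 12 → (0x763f>>12)&0xf = 0x7  ←
prio:8 @ bit 4 → (0x763f>>4)&0xff = 0x63
flags:1 @ bit 3 → (0x763f>>3)&0x1 = 0x1
state:3 @ bit 0 → (0x763f>>0)&0x7 = 0x7
seq signed 4b, MSB=0: value = 7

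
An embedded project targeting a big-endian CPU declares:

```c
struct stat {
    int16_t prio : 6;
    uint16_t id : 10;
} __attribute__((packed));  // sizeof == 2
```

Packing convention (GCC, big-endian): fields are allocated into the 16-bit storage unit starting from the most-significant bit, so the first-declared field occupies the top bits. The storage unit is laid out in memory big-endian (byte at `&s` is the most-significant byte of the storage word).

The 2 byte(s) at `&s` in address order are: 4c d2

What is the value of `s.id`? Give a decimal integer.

[0]=0x4c [1]=0xd2 (big-endian) → word 0x4cd2
prio:6 @ bit 10 → (0x4cd2>>10)&0x3f = 0x13
id:10 @ bit 0 → (0x4cd2>>0)&0x3ff = 0xd2  ←

210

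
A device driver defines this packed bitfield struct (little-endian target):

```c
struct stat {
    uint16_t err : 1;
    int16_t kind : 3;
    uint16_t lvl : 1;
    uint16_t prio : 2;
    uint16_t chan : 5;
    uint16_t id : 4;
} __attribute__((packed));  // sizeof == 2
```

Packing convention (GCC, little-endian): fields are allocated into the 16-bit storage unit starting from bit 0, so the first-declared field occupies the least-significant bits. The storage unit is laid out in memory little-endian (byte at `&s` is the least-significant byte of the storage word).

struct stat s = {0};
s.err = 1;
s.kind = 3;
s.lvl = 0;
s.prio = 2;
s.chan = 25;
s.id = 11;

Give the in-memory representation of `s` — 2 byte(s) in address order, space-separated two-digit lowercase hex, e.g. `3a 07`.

c7 bc

[0+:1] err=1 & 0x1 = 0x1; word=0x0001
[1+:3] kind=3 & 0x7 = 0x3; word=0x0007
[4+:1] lvl=0 & 0x1 = 0x0; word=0x0007
[5+:2] prio=2 & 0x3 = 0x2; word=0x0047
[7+:5] chan=25 & 0x1f = 0x19; word=0x0cc7
[12+:4] id=11 & 0xf = 0xb; word=0xbcc7
word = 0xbcc7 → little-endian bytes:
  [0]=0xc7  [1]=0xbc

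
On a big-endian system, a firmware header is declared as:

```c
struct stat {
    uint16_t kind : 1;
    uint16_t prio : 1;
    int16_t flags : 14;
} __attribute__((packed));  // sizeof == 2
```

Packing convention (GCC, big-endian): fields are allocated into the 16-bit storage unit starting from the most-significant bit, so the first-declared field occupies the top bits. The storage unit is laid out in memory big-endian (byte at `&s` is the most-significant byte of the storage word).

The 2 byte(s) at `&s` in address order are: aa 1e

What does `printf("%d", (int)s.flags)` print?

[0]=0xaa [1]=0x1e (big-endian) → word 0xaa1e
kind:1 @ bit 15 → (0xaa1e>>15)&0x1 = 0x1
prio:1 @ bit 14 → (0xaa1e>>14)&0x1 = 0x0
flags:14 @ bit 0 → (0xaa1e>>0)&0x3fff = 0x2a1e  ←
flags signed 14b, MSB=1: 10782 - 16384 = -5602

-5602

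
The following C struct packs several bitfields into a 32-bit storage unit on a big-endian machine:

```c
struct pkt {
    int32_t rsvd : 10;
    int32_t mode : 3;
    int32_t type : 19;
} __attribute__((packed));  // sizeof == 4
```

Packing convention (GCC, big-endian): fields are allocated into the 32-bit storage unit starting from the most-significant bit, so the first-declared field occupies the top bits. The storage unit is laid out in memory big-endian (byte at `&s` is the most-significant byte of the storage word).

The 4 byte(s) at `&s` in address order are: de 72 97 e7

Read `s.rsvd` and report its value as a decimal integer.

-135

[0]=0xde [1]=0x72 [2]=0x97 [3]=0xe7 (big-endian) → word 0xde7297e7
rsvd:10 @ bit 22 → (0xde7297e7>>22)&0x3ff = 0x379  ←
mode:3 @ bit 19 → (0xde7297e7>>19)&0x7 = 0x6
type:19 @ bit 0 → (0xde7297e7>>0)&0x7ffff = 0x297e7
rsvd signed 10b, MSB=1: 889 - 1024 = -135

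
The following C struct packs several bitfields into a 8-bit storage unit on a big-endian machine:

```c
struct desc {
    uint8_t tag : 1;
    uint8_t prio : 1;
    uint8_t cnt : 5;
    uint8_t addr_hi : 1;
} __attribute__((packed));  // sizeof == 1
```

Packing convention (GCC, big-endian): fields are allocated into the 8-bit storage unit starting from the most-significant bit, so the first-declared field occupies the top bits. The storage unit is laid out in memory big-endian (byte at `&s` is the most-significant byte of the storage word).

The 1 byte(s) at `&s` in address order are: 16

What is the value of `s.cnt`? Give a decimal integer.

[0]=0x16 (big-endian) → word 0x16
tag [7+:1] = (word>>7) & 0x1 = 0
prio [6+:1] = (word>>6) & 0x1 = 0
cnt [1+:5] = (word>>1) & 0x1f = 11  ←
addr_hi [0+:1] = (word>>0) & 0x1 = 0

11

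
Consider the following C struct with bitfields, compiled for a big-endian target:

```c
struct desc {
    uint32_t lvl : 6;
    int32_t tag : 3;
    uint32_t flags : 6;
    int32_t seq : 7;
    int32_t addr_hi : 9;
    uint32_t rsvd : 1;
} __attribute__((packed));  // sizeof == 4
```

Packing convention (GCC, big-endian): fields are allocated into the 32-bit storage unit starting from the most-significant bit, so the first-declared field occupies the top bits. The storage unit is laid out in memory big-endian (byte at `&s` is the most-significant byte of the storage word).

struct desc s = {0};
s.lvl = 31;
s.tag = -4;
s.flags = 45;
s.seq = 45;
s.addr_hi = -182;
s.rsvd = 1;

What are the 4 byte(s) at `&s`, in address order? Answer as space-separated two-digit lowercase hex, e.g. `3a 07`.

lvl:6 = 31 → 0x1f << 26 → word 0x7c000000
tag:3 = -4 → 0x4 << 23 → word 0x7e000000
flags:6 = 45 → 0x2d << 17 → word 0x7e5a0000
seq:7 = 45 → 0x2d << 10 → word 0x7e5ab400
addr_hi:9 = -182 → 0x14a << 1 → word 0x7e5ab694
rsvd:1 = 1 → 0x1 << 0 → word 0x7e5ab695
word = 0x7e5ab695 → big-endian bytes:
  [0]=0x7e  [1]=0x5a  [2]=0xb6  [3]=0x95

7e 5a b6 95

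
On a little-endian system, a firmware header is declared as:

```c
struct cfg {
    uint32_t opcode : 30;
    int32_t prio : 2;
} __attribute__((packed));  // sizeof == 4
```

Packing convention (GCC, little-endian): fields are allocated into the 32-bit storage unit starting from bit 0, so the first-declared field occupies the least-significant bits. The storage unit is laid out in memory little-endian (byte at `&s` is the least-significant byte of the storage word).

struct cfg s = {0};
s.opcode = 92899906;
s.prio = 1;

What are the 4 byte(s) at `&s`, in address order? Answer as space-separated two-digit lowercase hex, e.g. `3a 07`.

opcode:30 = 92899906 → 0x5898a42 << 0 → word 0x05898a42
prio:2 = 1 → 0x1 << 30 → word 0x45898a42
word = 0x45898a42 → little-endian bytes:
  [0]=0x42  [1]=0x8a  [2]=0x89  [3]=0x45

42 8a 89 45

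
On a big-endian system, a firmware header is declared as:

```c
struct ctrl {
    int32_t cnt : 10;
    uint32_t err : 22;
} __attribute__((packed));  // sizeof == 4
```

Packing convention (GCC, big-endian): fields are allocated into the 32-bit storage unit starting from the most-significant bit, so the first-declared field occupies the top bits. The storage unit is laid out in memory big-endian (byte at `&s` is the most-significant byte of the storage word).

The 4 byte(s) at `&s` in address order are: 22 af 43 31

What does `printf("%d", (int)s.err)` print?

3097393

[0]=0x22 [1]=0xaf [2]=0x43 [3]=0x31 (big-endian) → word 0x22af4331
cnt [22+:10] = (word>>22) & 0x3ff = 138
err [0+:22] = (word>>0) & 0x3fffff = 3097393  ←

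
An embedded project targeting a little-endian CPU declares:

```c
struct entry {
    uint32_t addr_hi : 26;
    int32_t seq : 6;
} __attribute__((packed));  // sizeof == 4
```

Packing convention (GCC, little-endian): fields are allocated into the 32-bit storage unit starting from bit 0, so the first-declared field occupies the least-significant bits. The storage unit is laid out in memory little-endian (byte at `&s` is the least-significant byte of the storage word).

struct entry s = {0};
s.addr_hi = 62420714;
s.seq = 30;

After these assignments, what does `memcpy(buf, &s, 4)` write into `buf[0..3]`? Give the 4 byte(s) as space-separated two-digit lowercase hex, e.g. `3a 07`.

ea 76 b8 7b

addr_hi:26 = 62420714 → 0x3b876ea << 0 → word 0x03b876ea
seq:6 = 30 → 0x1e << 26 → word 0x7bb876ea
word = 0x7bb876ea → little-endian bytes:
  [0]=0xea  [1]=0x76  [2]=0xb8  [3]=0x7b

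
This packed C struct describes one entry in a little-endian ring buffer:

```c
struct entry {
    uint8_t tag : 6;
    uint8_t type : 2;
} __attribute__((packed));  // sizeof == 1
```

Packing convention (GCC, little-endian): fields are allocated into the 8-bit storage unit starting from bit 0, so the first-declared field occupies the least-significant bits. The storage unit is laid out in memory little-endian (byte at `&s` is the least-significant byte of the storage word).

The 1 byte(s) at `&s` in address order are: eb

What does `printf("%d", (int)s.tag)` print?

43

[0]=0xeb (little-endian) → word 0xeb
tag [0+:6] = (word>>0) & 0x3f = 43  ←
type [6+:2] = (word>>6) & 0x3 = 3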